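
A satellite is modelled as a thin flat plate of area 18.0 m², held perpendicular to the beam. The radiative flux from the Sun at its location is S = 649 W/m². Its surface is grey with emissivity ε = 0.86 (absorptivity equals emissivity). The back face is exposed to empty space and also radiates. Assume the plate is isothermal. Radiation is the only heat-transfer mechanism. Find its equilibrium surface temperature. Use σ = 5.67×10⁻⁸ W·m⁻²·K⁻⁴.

T ≈ 275 K

At equilibrium, absorbed power = emitted power.
Absorbing cross-section = A = 18.00 m²; emitting surface = 2A = 36.00 m² (ratio 2).
εS·A_cross = εσ·A_surf·T⁴  ⇒  T⁴ = S/(2σ)   (ε cancels).
T⁴ = 649/(2·5.67×10⁻⁸) = 5.723×10⁹ K⁴.
T = (5.723×10⁹)^(1/4).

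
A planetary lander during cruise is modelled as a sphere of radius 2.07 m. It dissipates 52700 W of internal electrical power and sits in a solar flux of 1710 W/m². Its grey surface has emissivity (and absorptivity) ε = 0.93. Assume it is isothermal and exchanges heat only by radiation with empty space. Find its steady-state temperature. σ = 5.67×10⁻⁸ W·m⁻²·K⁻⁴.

At steady state, absorbed solar power + internal power = radiated power.
Absorbed: α·S·A_cross = 0.93·1710·13.46 = 21410 W (cross-section πr²).
Total input = 21410 + 52700 = 74110 W.
Radiated: εσ·A_surf·T⁴ with A_surf = 4πr² = 53.85 m².
T⁴ = 74110/(0.93·5.67×10⁻⁸·53.85) = 2.610×10¹⁰ K⁴.

T ≈ 402 K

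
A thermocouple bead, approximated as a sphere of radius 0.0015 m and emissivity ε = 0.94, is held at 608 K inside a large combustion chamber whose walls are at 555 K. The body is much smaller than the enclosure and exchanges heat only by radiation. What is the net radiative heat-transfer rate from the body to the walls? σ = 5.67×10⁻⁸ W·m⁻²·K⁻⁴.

For a small grey body in a large enclosure: P_net = εσA(T_body⁴ − T_wall⁴).
A = 4πr² = 2.827×10⁻⁵ m²; T_body⁴ − T_wall⁴ = 1.367×10¹¹ − 9.488×10¹⁰ = 4.177×10¹⁰ K⁴.
|P_net| = 0.94·5.67×10⁻⁸·2.827×10⁻⁵·4.177×10¹⁰.

P_net ≈ 0.0629 W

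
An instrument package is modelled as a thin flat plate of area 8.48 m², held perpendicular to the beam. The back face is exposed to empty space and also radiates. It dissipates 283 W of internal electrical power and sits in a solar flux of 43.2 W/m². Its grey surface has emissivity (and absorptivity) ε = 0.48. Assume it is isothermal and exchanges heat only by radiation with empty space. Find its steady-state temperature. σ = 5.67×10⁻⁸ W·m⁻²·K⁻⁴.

T ≈ 178 K

At steady state, absorbed solar power + internal power = radiated power.
Absorbed: α·S·A_cross = 0.48·43.2·8.480 = 175.8 W (cross-section A).
Total input = 175.8 + 283 = 458.8 W.
Radiated: εσ·A_surf·T⁴ with A_surf = 2A = 16.96 m².
T⁴ = 458.8/(0.48·5.67×10⁻⁸·16.96) = 9.941×10⁸ K⁴.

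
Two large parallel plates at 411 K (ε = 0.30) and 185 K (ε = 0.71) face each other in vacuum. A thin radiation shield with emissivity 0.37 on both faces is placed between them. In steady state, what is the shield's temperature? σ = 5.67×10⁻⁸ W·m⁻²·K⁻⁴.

In steady state the net flux on the hot side equals that on the cold side.
σ(T₁⁴−T_s⁴)/D₁ = σ(T_s⁴−T₂⁴)/D₂, with D₁ = 1/ε₁+1/ε_s−1 = 5.036, D₂ = 1/ε_s+1/ε₂−1 = 3.111.
Solve for T_s⁴: T_s⁴ = (D₂·T₁⁴ + D₁·T₂⁴)/(D₁+D₂) = 1.162×10¹⁰ K⁴.

T_s ≈ 328 K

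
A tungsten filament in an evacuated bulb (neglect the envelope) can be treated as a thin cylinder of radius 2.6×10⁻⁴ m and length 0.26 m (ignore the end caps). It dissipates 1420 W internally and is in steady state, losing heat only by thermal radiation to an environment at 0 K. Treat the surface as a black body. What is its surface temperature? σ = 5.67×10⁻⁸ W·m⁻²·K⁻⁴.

Steady state: internal power = radiated power, P = εσA T⁴.
Radiating area A = 2πrL = 4.247×10⁻⁴ m².
T⁴ = P/(εσA) = 1420/(1.0·5.67×10⁻⁸·4.247×10⁻⁴) = 5.896×10¹³ K⁴.
T = (5.896×10¹³)^(1/4).

T ≈ 2770 K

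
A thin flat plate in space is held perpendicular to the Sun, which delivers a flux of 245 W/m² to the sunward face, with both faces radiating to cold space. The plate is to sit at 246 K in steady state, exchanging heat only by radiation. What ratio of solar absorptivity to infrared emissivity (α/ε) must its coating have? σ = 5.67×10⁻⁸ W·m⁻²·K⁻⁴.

α/ε ≈ 1.70

Balance: αS·A = εσ·2A·T⁴ ⇒ α/ε = 2σT⁴/S.
α/ε = 2·5.67×10⁻⁸·(246)⁴/245 = 2·5.67×10⁻⁸·3.662×10⁹/245.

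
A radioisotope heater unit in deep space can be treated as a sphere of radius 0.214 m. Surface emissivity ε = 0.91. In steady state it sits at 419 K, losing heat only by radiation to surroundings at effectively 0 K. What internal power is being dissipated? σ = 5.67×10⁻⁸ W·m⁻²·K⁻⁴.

Steady state: P = εσA T⁴.
A = 4πr² = 0.5755 m²; T⁴ = (419)⁴ = 3.082×10¹⁰ K⁴.
P = 0.91 × 5.67×10⁻⁸ × 0.5755 × 3.082×10¹⁰.

P ≈ 915 W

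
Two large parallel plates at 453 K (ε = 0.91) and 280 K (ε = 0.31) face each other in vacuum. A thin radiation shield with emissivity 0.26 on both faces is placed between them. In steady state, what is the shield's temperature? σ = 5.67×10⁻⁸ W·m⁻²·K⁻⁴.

T_s ≈ 409 K

In steady state the net flux on the hot side equals that on the cold side.
σ(T₁⁴−T_s⁴)/D₁ = σ(T_s⁴−T₂⁴)/D₂, with D₁ = 1/ε₁+1/ε_s−1 = 3.945, D₂ = 1/ε_s+1/ε₂−1 = 6.072.
Solve for T_s⁴: T_s⁴ = (D₂·T₁⁴ + D₁·T₂⁴)/(D₁+D₂) = 2.795×10¹⁰ K⁴.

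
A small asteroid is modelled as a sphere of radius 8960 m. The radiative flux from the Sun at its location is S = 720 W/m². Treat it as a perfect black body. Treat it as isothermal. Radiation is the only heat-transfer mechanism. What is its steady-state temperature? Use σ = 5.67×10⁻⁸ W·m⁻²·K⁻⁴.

T ≈ 237 K

At equilibrium, absorbed power = emitted power.
Absorbing cross-section = πr² = 2.522×10⁸ m²; emitting surface = 4πr² = 1.009×10⁹ m² (ratio 4).
S·A_cross = εσ·A_surf·T⁴  ⇒  T⁴ = S/(4σ).
T⁴ = 1.00·720/(4·5.67×10⁻⁸) = 3.175×10⁹ K⁴.
T = (3.175×10⁹)^(1/4).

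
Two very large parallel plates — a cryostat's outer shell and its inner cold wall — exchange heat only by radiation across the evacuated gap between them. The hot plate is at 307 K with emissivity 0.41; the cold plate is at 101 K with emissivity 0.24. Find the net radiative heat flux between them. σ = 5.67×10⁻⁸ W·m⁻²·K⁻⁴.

q ≈ 88.8 W/m²

For two infinite grey parallel plates, q = σ(T₁⁴ − T₂⁴)/(1/ε₁ + 1/ε₂ − 1).
T₁⁴ − T₂⁴ = 8.883×10⁹ − 1.041×10⁸ = 8.779×10⁹ K⁴.
1/ε₁ + 1/ε₂ − 1 = 2.439 + 4.167 − 1 = 5.606.
q = 5.67×10⁻⁸ × 8.779×10⁹ / 5.606.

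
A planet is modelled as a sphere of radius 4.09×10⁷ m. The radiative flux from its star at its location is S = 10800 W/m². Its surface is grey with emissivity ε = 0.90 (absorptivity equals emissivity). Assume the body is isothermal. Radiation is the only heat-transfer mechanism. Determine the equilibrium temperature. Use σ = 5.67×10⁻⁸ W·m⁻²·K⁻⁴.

At equilibrium, absorbed power = emitted power.
Absorbing cross-section = πr² = 5.255×10¹⁵ m²; emitting surface = 4πr² = 2.102×10¹⁶ m² (ratio 4).
εS·A_cross = εσ·A_surf·T⁴  ⇒  T⁴ = S/(4σ)   (ε cancels).
T⁴ = 10800/(4·5.67×10⁻⁸) = 4.762×10¹⁰ K⁴.
T = (4.762×10¹⁰)^(1/4).

T ≈ 467 K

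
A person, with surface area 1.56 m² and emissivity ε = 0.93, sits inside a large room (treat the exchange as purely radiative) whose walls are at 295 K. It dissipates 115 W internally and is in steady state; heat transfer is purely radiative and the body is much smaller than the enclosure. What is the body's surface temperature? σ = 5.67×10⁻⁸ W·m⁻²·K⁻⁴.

For a small grey body in a large enclosure, net radiated power = εσA(T⁴ − T_w⁴).
Steady state: P = εσA(T⁴ − T_w⁴) with A = 1.56 m².
T⁴ = P/(εσA) + T_w⁴ = 115/(0.93·5.67×10⁻⁸·1.560) + (295)⁴
    = 1.398×10⁹ + 7.573×10⁹ = 8.971×10⁹ K⁴.

T ≈ 308 K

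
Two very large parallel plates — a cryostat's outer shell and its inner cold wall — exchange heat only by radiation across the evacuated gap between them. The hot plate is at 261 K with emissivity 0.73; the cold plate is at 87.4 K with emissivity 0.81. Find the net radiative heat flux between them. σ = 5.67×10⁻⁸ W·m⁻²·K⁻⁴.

q ≈ 162 W/m²

For two infinite grey parallel plates, q = σ(T₁⁴ − T₂⁴)/(1/ε₁ + 1/ε₂ − 1).
T₁⁴ − T₂⁴ = 4.640×10⁹ − 5.835×10⁷ = 4.582×10⁹ K⁴.
1/ε₁ + 1/ε₂ − 1 = 1.370 + 1.235 − 1 = 1.604.
q = 5.67×10⁻⁸ × 4.582×10⁹ / 1.604.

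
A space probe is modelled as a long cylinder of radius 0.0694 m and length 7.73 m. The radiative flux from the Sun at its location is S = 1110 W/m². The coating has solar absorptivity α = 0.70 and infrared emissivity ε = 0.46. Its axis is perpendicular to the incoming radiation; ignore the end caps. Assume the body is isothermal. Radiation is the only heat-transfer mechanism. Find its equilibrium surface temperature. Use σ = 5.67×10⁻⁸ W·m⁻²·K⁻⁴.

T ≈ 312 K

At equilibrium, absorbed power = emitted power.
Absorbing cross-section = 2rL = 1.073 m²; emitting surface = 2πrL = 3.371 m² (ratio π).
αS·A_cross = εσ·A_surf·T⁴  ⇒  T⁴ = αS/(ε·πσ).
T⁴ = 0.700·1110/(0.46·π·5.67×10⁻⁸) = 9.483×10⁹ K⁴.
T = (9.483×10⁹)^(1/4).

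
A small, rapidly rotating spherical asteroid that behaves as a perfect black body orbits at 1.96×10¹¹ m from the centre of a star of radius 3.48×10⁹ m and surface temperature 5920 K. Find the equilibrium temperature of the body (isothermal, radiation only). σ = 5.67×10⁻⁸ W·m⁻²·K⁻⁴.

T ≈ 558 K

The star's surface emits σT_*⁴; at distance d the flux is S = σT_*⁴(R_*/d)².
S = 5.67×10⁻⁸·(5920)⁴·(3.48×10⁹/1.96×10¹¹)² = 21950 W/m².
For an isothermal sphere T⁴ = (1−a)S/(4σ) = 9.680×10¹⁰ K⁴.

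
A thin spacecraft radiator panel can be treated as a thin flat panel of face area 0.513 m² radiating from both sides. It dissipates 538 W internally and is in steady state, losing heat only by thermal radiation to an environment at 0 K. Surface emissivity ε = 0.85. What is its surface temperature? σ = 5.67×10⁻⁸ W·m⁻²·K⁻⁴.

Steady state: internal power = radiated power, P = εσA T⁴.
Radiating area A = 2·0.513 = 1.026 m².
T⁴ = P/(εσA) = 538/(0.85·5.67×10⁻⁸·1.026) = 1.088×10¹⁰ K⁴.
T = (1.088×10¹⁰)^(1/4).

T ≈ 323 K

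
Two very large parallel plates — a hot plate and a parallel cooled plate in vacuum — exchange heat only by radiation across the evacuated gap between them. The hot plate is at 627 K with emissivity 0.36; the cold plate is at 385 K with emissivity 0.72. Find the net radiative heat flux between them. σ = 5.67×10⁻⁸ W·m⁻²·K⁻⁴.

For two infinite grey parallel plates, q = σ(T₁⁴ − T₂⁴)/(1/ε₁ + 1/ε₂ − 1).
T₁⁴ − T₂⁴ = 1.546×10¹¹ − 2.197×10¹⁰ = 1.326×10¹¹ K⁴.
1/ε₁ + 1/ε₂ − 1 = 2.778 + 1.389 − 1 = 3.167.
q = 5.67×10⁻⁸ × 1.326×10¹¹ / 3.167.

q ≈ 2370 W/m²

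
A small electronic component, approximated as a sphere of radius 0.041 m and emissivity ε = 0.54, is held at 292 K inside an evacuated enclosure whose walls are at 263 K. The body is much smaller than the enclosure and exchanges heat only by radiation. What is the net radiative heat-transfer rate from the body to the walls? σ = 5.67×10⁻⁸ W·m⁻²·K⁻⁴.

P_net ≈ 1.61 W

For a small grey body in a large enclosure: P_net = εσA(T_body⁴ − T_wall⁴).
A = 4πr² = 0.02112 m²; T_body⁴ − T_wall⁴ = 7.270×10⁹ − 4.784×10⁹ = 2.486×10⁹ K⁴.
|P_net| = 0.54·5.67×10⁻⁸·0.02112·2.486×10⁹.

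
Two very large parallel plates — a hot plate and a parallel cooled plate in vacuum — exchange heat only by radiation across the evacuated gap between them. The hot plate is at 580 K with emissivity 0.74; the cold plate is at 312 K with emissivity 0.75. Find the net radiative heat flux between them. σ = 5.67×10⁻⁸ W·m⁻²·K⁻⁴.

For two infinite grey parallel plates, q = σ(T₁⁴ − T₂⁴)/(1/ε₁ + 1/ε₂ − 1).
T₁⁴ − T₂⁴ = 1.132×10¹¹ − 9.476×10⁹ = 1.037×10¹¹ K⁴.
1/ε₁ + 1/ε₂ − 1 = 1.351 + 1.333 − 1 = 1.685.
q = 5.67×10⁻⁸ × 1.037×10¹¹ / 1.685.

q ≈ 3490 W/m²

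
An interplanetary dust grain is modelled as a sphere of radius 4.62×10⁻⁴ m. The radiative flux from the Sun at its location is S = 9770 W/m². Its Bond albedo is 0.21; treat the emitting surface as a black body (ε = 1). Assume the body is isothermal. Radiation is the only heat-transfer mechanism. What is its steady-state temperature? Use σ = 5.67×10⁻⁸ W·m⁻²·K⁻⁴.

T ≈ 430 K

At equilibrium, absorbed power = emitted power.
Absorbing cross-section = πr² = 6.706×10⁻⁷ m²; emitting surface = 4πr² = 2.682×10⁻⁶ m² (ratio 4).
(1−a)S·A_cross = εσ·A_surf·T⁴  ⇒  T⁴ = (1−a)S/(4σ).
T⁴ = 0.790·9770/(4·5.67×10⁻⁸) = 3.403×10¹⁰ K⁴.
T = (3.403×10¹⁰)^(1/4).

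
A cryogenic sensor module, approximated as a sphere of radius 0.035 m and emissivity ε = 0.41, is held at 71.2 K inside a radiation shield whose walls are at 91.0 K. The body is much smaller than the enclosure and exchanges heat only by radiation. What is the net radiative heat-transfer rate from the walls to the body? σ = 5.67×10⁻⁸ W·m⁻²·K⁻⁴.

P_net ≈ 0.0153 W

For a small grey body in a large enclosure: P_net = εσA(T_body⁴ − T_wall⁴).
A = 4πr² = 0.01539 m²; T_body⁴ − T_wall⁴ = 2.570×10⁷ − 6.857×10⁷ = -4.288×10⁷ K⁴.
|P_net| = 0.41·5.67×10⁻⁸·0.01539·4.288×10⁷.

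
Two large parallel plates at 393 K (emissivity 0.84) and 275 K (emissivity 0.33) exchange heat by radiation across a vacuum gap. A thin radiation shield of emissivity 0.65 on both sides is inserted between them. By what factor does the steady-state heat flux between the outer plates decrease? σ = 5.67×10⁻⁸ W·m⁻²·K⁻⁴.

Without shield: q₀ = σΔ(T⁴)/(1/ε₁+1/ε₂−1) with denominator 3.221.
With shield the two gaps are in series; the resistances add: (1/ε₁+1/ε_s−1)+(1/ε_s+1/ε₂−1) = 1.729+3.569 = 5.298.
Heat-flux ratio q₀/q = 5.298/3.221.

factor ≈ 1.64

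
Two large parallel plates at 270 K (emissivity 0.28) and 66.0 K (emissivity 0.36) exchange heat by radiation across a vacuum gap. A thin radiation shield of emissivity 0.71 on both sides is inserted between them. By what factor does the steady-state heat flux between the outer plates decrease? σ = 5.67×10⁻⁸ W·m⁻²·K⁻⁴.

Without shield: q₀ = σΔ(T⁴)/(1/ε₁+1/ε₂−1) with denominator 5.349.
With shield the two gaps are in series; the resistances add: (1/ε₁+1/ε_s−1)+(1/ε_s+1/ε₂−1) = 3.980+3.186 = 7.166.
Heat-flux ratio q₀/q = 7.166/5.349.

factor ≈ 1.34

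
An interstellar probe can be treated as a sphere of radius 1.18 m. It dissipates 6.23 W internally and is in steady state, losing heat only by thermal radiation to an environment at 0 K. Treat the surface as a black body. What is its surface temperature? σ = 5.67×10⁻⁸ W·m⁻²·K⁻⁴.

Steady state: internal power = radiated power, P = εσA T⁴.
Radiating area A = 4πr² = 17.50 m².
T⁴ = P/(εσA) = 6.23/(1.0·5.67×10⁻⁸·17.50) = 6.280×10⁶ K⁴.
T = (6.280×10⁶)^(1/4).

T ≈ 50.1 K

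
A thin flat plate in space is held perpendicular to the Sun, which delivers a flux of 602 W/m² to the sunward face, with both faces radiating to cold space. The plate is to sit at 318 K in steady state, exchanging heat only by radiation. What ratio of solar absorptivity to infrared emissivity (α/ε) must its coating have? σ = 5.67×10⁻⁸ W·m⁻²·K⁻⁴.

Balance: αS·A = εσ·2A·T⁴ ⇒ α/ε = 2σT⁴/S.
α/ε = 2·5.67×10⁻⁸·(318)⁴/602 = 2·5.67×10⁻⁸·1.023×10¹⁰/602.

α/ε ≈ 1.93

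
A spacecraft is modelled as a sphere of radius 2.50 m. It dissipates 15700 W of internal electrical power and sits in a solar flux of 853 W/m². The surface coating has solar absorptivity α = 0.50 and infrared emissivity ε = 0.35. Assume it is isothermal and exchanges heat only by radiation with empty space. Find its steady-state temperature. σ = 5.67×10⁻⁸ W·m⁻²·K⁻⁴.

T ≈ 353 K

At steady state, absorbed solar power + internal power = radiated power.
Absorbed: α·S·A_cross = 0.50·853·19.63 = 8374 W (cross-section πr²).
Total input = 8374 + 15700 = 24070 W.
Radiated: εσ·A_surf·T⁴ with A_surf = 4πr² = 78.54 m².
T⁴ = 24070/(0.35·5.67×10⁻⁸·78.54) = 1.545×10¹⁰ K⁴.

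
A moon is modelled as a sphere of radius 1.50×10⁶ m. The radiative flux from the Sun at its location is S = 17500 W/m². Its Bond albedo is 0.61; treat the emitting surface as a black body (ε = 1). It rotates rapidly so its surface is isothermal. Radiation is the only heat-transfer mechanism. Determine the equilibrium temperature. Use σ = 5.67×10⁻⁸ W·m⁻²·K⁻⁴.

At equilibrium, absorbed power = emitted power.
Absorbing cross-section = πr² = 7.069×10¹² m²; emitting surface = 4πr² = 2.827×10¹³ m² (ratio 4).
(1−a)S·A_cross = εσ·A_surf·T⁴  ⇒  T⁴ = (1−a)S/(4σ).
T⁴ = 0.390·17500/(4·5.67×10⁻⁸) = 3.009×10¹⁰ K⁴.
T = (3.009×10¹⁰)^(1/4).

T ≈ 416 K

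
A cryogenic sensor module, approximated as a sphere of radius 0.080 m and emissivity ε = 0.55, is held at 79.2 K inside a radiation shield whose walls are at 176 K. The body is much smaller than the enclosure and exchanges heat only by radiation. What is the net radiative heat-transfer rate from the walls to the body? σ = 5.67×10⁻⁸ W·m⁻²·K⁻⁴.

For a small grey body in a large enclosure: P_net = εσA(T_body⁴ − T_wall⁴).
A = 4πr² = 0.08042 m²; T_body⁴ − T_wall⁴ = 3.935×10⁷ − 9.595×10⁸ = -9.202×10⁸ K⁴.
|P_net| = 0.55·5.67×10⁻⁸·0.08042·9.202×10⁸.

P_net ≈ 2.31 W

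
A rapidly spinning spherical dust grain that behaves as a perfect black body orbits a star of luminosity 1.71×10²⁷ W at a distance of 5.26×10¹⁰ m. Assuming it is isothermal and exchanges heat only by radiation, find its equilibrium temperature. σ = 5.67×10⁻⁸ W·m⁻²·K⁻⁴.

T ≈ 682 K

First find the stellar flux at distance d: S = L/(4πd²) = 1.71×10²⁷/(4π·(5.26×10¹⁰)²) = 49180 W/m².
For an isothermal sphere, absorbed (1−a)S·πr² = emitted σ·4πr²·T⁴, so T⁴ = (1−a)S/(4σ).
T⁴ = 1.00·49180/(4·5.67×10⁻⁸) = 2.169×10¹¹ K⁴.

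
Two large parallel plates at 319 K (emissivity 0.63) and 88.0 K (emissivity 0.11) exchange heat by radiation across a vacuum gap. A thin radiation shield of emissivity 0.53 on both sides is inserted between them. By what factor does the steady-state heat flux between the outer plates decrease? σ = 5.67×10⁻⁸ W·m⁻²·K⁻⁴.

Without shield: q₀ = σΔ(T⁴)/(1/ε₁+1/ε₂−1) with denominator 9.678.
With shield the two gaps are in series; the resistances add: (1/ε₁+1/ε_s−1)+(1/ε_s+1/ε₂−1) = 2.474+9.978 = 12.45.
Heat-flux ratio q₀/q = 12.45/9.678.

factor ≈ 1.29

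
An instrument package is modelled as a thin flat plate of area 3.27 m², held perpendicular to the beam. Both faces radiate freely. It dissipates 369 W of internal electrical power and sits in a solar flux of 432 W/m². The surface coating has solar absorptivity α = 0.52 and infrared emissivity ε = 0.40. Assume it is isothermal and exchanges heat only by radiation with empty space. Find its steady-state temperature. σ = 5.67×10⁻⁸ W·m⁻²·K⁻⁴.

T ≈ 294 K

At steady state, absorbed solar power + internal power = radiated power.
Absorbed: α·S·A_cross = 0.52·432·3.270 = 734.6 W (cross-section A).
Total input = 734.6 + 369 = 1104 W.
Radiated: εσ·A_surf·T⁴ with A_surf = 2A = 6.540 m².
T⁴ = 1104/(0.40·5.67×10⁻⁸·6.540) = 7.440×10⁹ K⁴.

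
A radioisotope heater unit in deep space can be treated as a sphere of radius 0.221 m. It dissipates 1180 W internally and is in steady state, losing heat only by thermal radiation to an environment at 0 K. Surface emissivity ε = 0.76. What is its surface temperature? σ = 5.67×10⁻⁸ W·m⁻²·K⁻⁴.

Steady state: internal power = radiated power, P = εσA T⁴.
Radiating area A = 4πr² = 0.6138 m².
T⁴ = P/(εσA) = 1180/(0.76·5.67×10⁻⁸·0.6138) = 4.462×10¹⁰ K⁴.
T = (4.462×10¹⁰)^(1/4).

T ≈ 460 K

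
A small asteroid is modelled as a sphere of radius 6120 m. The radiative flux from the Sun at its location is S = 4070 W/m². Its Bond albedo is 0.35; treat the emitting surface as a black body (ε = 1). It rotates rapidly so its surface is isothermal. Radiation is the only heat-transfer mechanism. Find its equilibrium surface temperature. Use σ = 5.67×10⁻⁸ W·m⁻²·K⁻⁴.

At equilibrium, absorbed power = emitted power.
Absorbing cross-section = πr² = 1.177×10⁸ m²; emitting surface = 4πr² = 4.707×10⁸ m² (ratio 4).
(1−a)S·A_cross = εσ·A_surf·T⁴  ⇒  T⁴ = (1−a)S/(4σ).
T⁴ = 0.650·4070/(4·5.67×10⁻⁸) = 1.166×10¹⁰ K⁴.
T = (1.166×10¹⁰)^(1/4).

T ≈ 329 K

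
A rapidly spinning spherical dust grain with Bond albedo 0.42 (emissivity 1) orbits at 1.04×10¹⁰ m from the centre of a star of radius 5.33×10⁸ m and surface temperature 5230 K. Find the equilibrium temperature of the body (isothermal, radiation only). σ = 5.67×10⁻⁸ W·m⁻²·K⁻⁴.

T ≈ 731 K

The star's surface emits σT_*⁴; at distance d the flux is S = σT_*⁴(R_*/d)².
S = 5.67×10⁻⁸·(5230)⁴·(5.33×10⁸/1.04×10¹⁰)² = 1.114×10⁵ W/m².
For an isothermal sphere T⁴ = (1−a)S/(4σ) = 2.849×10¹¹ K⁴.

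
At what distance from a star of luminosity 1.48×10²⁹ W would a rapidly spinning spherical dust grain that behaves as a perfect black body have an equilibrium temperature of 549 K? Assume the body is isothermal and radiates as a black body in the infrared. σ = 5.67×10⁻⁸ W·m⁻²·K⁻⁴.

d ≈ 7.56×10¹¹ m

For an isothermal black-emitting sphere, (1−a)S·πr² = σ·4πr²·T⁴ ⇒ S = 4σT⁴/(1−a).
S = 4·5.67×10⁻⁸·(549)⁴/1.00 = 20600 W/m².
Flux falls as S = L/(4πd²), so d = √(L/(4πS)) = √(1.48×10²⁹/(4π·20600)).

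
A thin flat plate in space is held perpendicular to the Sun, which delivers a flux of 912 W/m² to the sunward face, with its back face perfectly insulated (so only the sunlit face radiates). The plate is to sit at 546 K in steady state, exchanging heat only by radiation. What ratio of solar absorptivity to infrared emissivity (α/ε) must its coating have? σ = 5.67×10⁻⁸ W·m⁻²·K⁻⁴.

Balance: αS·A = εσ·1A·T⁴ ⇒ α/ε = σT⁴/S.
α/ε = 5.67×10⁻⁸·(546)⁴/912 = 5.67×10⁻⁸·8.887×10¹⁰/912.

α/ε ≈ 5.53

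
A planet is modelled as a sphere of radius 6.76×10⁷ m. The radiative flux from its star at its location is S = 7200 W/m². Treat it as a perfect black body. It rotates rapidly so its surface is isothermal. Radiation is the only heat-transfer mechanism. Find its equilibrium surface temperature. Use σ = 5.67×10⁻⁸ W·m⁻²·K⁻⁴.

T ≈ 422 K

At equilibrium, absorbed power = emitted power.
Absorbing cross-section = πr² = 1.436×10¹⁶ m²; emitting surface = 4πr² = 5.743×10¹⁶ m² (ratio 4).
S·A_cross = εσ·A_surf·T⁴  ⇒  T⁴ = S/(4σ).
T⁴ = 1.00·7200/(4·5.67×10⁻⁸) = 3.175×10¹⁰ K⁴.
T = (3.175×10¹⁰)^(1/4).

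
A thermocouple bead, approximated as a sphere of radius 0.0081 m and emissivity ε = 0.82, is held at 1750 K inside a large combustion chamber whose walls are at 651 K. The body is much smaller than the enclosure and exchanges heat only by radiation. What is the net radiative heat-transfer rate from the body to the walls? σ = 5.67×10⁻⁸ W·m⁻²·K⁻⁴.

P_net ≈ 353 W

For a small grey body in a large enclosure: P_net = εσA(T_body⁴ − T_wall⁴).
A = 4πr² = 8.245×10⁻⁴ m²; T_body⁴ − T_wall⁴ = 9.379×10¹² − 1.796×10¹¹ = 9.199×10¹² K⁴.
|P_net| = 0.82·5.67×10⁻⁸·8.245×10⁻⁴·9.199×10¹².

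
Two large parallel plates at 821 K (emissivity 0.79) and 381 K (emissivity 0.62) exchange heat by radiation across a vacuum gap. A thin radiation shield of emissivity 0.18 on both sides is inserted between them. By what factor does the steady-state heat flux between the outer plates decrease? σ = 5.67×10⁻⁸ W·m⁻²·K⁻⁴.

factor ≈ 6.38

Without shield: q₀ = σΔ(T⁴)/(1/ε₁+1/ε₂−1) with denominator 1.879.
With shield the two gaps are in series; the resistances add: (1/ε₁+1/ε_s−1)+(1/ε_s+1/ε₂−1) = 5.821+6.168 = 11.99.
Heat-flux ratio q₀/q = 11.99/1.879.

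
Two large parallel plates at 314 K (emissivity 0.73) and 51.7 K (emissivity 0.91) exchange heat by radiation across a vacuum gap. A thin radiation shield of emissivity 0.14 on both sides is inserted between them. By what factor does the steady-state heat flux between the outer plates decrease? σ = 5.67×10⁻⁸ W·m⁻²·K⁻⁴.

factor ≈ 10.0

Without shield: q₀ = σΔ(T⁴)/(1/ε₁+1/ε₂−1) with denominator 1.469.
With shield the two gaps are in series; the resistances add: (1/ε₁+1/ε_s−1)+(1/ε_s+1/ε₂−1) = 7.513+7.242 = 14.75.
Heat-flux ratio q₀/q = 14.75/1.469.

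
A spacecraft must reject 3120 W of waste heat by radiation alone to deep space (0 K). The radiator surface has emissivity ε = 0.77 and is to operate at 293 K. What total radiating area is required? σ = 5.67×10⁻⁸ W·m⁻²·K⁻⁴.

P = εσA T⁴ ⇒ A = P/(εσT⁴).
T⁴ = 7.370×10⁹ K⁴.
A = 3120/(0.77 × 5.67×10⁻⁸ × 7.370×10⁹).

A ≈ 9.70 m²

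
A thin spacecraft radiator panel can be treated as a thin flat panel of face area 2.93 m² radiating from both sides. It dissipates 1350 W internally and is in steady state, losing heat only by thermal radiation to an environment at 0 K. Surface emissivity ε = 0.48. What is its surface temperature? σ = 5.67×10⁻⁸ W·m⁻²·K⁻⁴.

T ≈ 303 K

Steady state: internal power = radiated power, P = εσA T⁴.
Radiating area A = 2·2.93 = 5.860 m².
T⁴ = P/(εσA) = 1350/(0.48·5.67×10⁻⁸·5.860) = 8.465×10⁹ K⁴.
T = (8.465×10⁹)^(1/4).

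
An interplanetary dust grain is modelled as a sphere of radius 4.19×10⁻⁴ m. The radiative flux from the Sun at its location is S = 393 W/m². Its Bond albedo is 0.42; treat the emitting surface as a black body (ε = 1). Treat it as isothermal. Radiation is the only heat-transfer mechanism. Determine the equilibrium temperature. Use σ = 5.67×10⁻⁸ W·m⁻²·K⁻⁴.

At equilibrium, absorbed power = emitted power.
Absorbing cross-section = πr² = 5.515×10⁻⁷ m²; emitting surface = 4πr² = 2.206×10⁻⁶ m² (ratio 4).
(1−a)S·A_cross = εσ·A_surf·T⁴  ⇒  T⁴ = (1−a)S/(4σ).
T⁴ = 0.580·393/(4·5.67×10⁻⁸) = 1.005×10⁹ K⁴.
T = (1.005×10⁹)^(1/4).

T ≈ 178 K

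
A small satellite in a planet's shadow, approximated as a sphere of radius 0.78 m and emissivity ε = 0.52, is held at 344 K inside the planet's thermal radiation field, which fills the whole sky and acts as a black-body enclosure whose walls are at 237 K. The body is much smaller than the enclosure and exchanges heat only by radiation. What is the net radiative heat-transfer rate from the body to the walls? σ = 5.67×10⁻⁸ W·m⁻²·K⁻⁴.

P_net ≈ 2450 W

For a small grey body in a large enclosure: P_net = εσA(T_body⁴ − T_wall⁴).
A = 4πr² = 7.645 m²; T_body⁴ − T_wall⁴ = 1.400×10¹⁰ − 3.155×10⁹ = 1.085×10¹⁰ K⁴.
|P_net| = 0.52·5.67×10⁻⁸·7.645·1.085×10¹⁰.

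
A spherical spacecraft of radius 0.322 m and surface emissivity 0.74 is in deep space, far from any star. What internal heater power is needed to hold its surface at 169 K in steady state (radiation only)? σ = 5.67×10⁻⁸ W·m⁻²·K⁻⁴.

P ≈ 44.6 W

P = εσ·4πr²·T⁴.
4πr² = 1.303 m²; T⁴ = 8.157×10⁸ K⁴.
P = 0.74·5.67×10⁻⁸·1.303·8.157×10⁸.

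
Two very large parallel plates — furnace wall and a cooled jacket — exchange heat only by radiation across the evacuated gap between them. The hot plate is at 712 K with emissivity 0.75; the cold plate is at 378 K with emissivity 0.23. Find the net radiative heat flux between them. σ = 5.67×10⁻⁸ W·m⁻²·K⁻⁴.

q ≈ 2870 W/m²

For two infinite grey parallel plates, q = σ(T₁⁴ − T₂⁴)/(1/ε₁ + 1/ε₂ − 1).
T₁⁴ − T₂⁴ = 2.570×10¹¹ − 2.042×10¹⁰ = 2.366×10¹¹ K⁴.
1/ε₁ + 1/ε₂ − 1 = 1.333 + 4.348 − 1 = 4.681.
q = 5.67×10⁻⁸ × 2.366×10¹¹ / 4.681.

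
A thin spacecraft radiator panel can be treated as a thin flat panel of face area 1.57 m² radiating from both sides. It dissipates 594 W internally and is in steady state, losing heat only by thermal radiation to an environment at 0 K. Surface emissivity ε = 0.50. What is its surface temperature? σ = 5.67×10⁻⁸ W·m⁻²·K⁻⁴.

Steady state: internal power = radiated power, P = εσA T⁴.
Radiating area A = 2·1.57 = 3.140 m².
T⁴ = P/(εσA) = 594/(0.50·5.67×10⁻⁸·3.140) = 6.673×10⁹ K⁴.
T = (6.673×10⁹)^(1/4).

T ≈ 286 K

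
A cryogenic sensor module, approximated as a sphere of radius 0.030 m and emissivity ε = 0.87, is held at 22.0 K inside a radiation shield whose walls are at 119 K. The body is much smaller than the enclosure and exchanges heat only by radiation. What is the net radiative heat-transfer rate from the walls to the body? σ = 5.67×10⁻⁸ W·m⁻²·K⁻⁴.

For a small grey body in a large enclosure: P_net = εσA(T_body⁴ − T_wall⁴).
A = 4πr² = 0.01131 m²; T_body⁴ − T_wall⁴ = 2.343×10⁵ − 2.005×10⁸ = -2.003×10⁸ K⁴.
|P_net| = 0.87·5.67×10⁻⁸·0.01131·2.003×10⁸.

P_net ≈ 0.112 W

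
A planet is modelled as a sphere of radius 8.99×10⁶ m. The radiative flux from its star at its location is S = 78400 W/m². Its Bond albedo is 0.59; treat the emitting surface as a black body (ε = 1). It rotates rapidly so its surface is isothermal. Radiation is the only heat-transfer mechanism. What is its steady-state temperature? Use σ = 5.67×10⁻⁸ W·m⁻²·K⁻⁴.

T ≈ 614 K

At equilibrium, absorbed power = emitted power.
Absorbing cross-section = πr² = 2.539×10¹⁴ m²; emitting surface = 4πr² = 1.016×10¹⁵ m² (ratio 4).
(1−a)S·A_cross = εσ·A_surf·T⁴  ⇒  T⁴ = (1−a)S/(4σ).
T⁴ = 0.410·78400/(4·5.67×10⁻⁸) = 1.417×10¹¹ K⁴.
T = (1.417×10¹¹)^(1/4).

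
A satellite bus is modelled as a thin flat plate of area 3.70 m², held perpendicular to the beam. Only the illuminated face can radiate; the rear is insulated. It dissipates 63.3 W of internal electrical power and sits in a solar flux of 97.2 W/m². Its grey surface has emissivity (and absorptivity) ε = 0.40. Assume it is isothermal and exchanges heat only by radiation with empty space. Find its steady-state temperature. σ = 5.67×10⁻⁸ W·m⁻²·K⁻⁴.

T ≈ 223 K

At steady state, absorbed solar power + internal power = radiated power.
Absorbed: α·S·A_cross = 0.40·97.2·3.700 = 143.9 W (cross-section A).
Total input = 143.9 + 63.3 = 207.2 W.
Radiated: εσ·A_surf·T⁴ with A_surf = A = 3.700 m².
T⁴ = 207.2/(0.40·5.67×10⁻⁸·3.700) = 2.469×10⁹ K⁴.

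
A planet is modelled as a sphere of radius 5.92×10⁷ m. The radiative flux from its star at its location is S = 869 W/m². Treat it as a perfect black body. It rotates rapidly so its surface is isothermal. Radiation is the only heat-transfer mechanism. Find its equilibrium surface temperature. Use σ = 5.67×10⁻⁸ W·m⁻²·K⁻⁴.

T ≈ 249 K

At equilibrium, absorbed power = emitted power.
Absorbing cross-section = πr² = 1.101×10¹⁶ m²; emitting surface = 4πr² = 4.404×10¹⁶ m² (ratio 4).
S·A_cross = εσ·A_surf·T⁴  ⇒  T⁴ = S/(4σ).
T⁴ = 1.00·869/(4·5.67×10⁻⁸) = 3.832×10⁹ K⁴.
T = (3.832×10⁹)^(1/4).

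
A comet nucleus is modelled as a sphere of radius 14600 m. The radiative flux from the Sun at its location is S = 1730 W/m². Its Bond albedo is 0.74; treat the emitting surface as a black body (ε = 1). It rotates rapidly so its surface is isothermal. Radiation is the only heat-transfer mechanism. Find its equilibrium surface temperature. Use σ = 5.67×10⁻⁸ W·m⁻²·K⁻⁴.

T ≈ 211 K

At equilibrium, absorbed power = emitted power.
Absorbing cross-section = πr² = 6.697×10⁸ m²; emitting surface = 4πr² = 2.679×10⁹ m² (ratio 4).
(1−a)S·A_cross = εσ·A_surf·T⁴  ⇒  T⁴ = (1−a)S/(4σ).
T⁴ = 0.260·1730/(4·5.67×10⁻⁸) = 1.983×10⁹ K⁴.
T = (1.983×10⁹)^(1/4).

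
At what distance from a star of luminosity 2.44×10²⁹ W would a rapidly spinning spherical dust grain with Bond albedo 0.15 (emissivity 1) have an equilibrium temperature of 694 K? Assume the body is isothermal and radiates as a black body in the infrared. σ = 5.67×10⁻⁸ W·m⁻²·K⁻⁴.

d ≈ 5.60×10¹¹ m

For an isothermal black-emitting sphere, (1−a)S·πr² = σ·4πr²·T⁴ ⇒ S = 4σT⁴/(1−a).
S = 4·5.67×10⁻⁸·(694)⁴/0.850 = 61900 W/m².
Flux falls as S = L/(4πd²), so d = √(L/(4πS)) = √(2.44×10²⁹/(4π·61900)).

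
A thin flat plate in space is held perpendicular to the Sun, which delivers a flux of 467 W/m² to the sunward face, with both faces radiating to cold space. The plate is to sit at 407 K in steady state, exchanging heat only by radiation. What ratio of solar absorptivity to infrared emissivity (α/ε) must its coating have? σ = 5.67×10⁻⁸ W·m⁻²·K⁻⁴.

Balance: αS·A = εσ·2A·T⁴ ⇒ α/ε = 2σT⁴/S.
α/ε = 2·5.67×10⁻⁸·(407)⁴/467 = 2·5.67×10⁻⁸·2.744×10¹⁰/467.

α/ε ≈ 6.66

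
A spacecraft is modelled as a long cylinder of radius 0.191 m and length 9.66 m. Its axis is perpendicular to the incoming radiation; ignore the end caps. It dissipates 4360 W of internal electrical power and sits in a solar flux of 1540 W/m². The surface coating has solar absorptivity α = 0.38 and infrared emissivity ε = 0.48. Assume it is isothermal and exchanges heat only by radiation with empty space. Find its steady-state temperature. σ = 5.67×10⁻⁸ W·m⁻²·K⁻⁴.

T ≈ 379 K

At steady state, absorbed solar power + internal power = radiated power.
Absorbed: α·S·A_cross = 0.38·1540·3.690 = 2159 W (cross-section 2rL).
Total input = 2159 + 4360 = 6519 W.
Radiated: εσ·A_surf·T⁴ with A_surf = 2πrL = 11.59 m².
T⁴ = 6519/(0.48·5.67×10⁻⁸·11.59) = 2.066×10¹⁰ K⁴.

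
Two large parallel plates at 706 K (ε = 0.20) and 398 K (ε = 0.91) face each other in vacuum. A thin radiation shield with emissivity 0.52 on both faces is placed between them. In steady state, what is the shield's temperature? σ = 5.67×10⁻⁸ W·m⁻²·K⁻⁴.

In steady state the net flux on the hot side equals that on the cold side.
σ(T₁⁴−T_s⁴)/D₁ = σ(T_s⁴−T₂⁴)/D₂, with D₁ = 1/ε₁+1/ε_s−1 = 5.923, D₂ = 1/ε_s+1/ε₂−1 = 2.022.
Solve for T_s⁴: T_s⁴ = (D₂·T₁⁴ + D₁·T₂⁴)/(D₁+D₂) = 8.193×10¹⁰ K⁴.

T_s ≈ 535 K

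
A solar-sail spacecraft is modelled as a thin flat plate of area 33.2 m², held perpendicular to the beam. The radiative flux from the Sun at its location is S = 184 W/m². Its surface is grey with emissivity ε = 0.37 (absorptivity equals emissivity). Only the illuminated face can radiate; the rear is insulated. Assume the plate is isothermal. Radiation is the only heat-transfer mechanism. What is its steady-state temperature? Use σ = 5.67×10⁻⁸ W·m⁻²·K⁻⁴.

T ≈ 239 K

At equilibrium, absorbed power = emitted power.
Absorbing cross-section = A = 33.20 m²; emitting surface = A = 33.20 m² (ratio 1).
εS·A_cross = εσ·A_surf·T⁴  ⇒  T⁴ = S/(1σ)   (ε cancels).
T⁴ = 184/(1·5.67×10⁻⁸) = 3.245×10⁹ K⁴.
T = (3.245×10⁹)^(1/4).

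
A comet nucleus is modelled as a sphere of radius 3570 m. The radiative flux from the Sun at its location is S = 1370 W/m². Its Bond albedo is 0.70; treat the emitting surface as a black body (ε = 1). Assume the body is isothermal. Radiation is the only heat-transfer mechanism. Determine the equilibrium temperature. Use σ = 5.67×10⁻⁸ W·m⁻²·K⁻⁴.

At equilibrium, absorbed power = emitted power.
Absorbing cross-section = πr² = 4.004×10⁷ m²; emitting surface = 4πr² = 1.602×10⁸ m² (ratio 4).
(1−a)S·A_cross = εσ·A_surf·T⁴  ⇒  T⁴ = (1−a)S/(4σ).
T⁴ = 0.300·1370/(4·5.67×10⁻⁸) = 1.812×10⁹ K⁴.
T = (1.812×10⁹)^(1/4).

T ≈ 206 K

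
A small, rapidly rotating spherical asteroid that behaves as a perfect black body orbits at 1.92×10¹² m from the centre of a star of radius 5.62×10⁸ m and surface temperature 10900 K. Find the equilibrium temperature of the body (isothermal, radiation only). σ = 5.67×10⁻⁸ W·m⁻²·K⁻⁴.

T ≈ 132 K

The star's surface emits σT_*⁴; at distance d the flux is S = σT_*⁴(R_*/d)².
S = 5.67×10⁻⁸·(10900)⁴·(5.62×10⁸/1.92×10¹²)² = 68.57 W/m².
For an isothermal sphere T⁴ = (1−a)S/(4σ) = 3.024×10⁸ K⁴.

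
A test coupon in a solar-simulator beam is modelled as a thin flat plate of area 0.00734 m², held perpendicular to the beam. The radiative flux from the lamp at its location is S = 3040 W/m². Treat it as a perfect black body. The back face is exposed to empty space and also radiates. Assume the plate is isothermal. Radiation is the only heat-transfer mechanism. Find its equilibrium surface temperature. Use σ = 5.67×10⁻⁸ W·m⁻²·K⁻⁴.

At equilibrium, absorbed power = emitted power.
Absorbing cross-section = A = 0.007340 m²; emitting surface = 2A = 0.01468 m² (ratio 2).
S·A_cross = εσ·A_surf·T⁴  ⇒  T⁴ = S/(2σ).
T⁴ = 1.00·3040/(2·5.67×10⁻⁸) = 2.681×10¹⁰ K⁴.
T = (2.681×10¹⁰)^(1/4).

T ≈ 405 K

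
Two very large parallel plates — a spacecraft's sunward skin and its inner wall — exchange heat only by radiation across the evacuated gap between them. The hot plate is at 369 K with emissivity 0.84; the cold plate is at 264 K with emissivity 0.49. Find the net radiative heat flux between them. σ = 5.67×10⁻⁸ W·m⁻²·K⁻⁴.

For two infinite grey parallel plates, q = σ(T₁⁴ − T₂⁴)/(1/ε₁ + 1/ε₂ − 1).
T₁⁴ − T₂⁴ = 1.854×10¹⁰ − 4.858×10⁹ = 1.368×10¹⁰ K⁴.
1/ε₁ + 1/ε₂ − 1 = 1.190 + 2.041 − 1 = 2.231.
q = 5.67×10⁻⁸ × 1.368×10¹⁰ / 2.231.

q ≈ 348 W/m²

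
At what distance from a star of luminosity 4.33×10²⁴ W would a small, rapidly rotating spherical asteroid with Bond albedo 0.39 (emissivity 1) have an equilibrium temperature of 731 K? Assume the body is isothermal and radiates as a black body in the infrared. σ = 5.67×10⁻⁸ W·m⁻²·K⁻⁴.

d ≈ 1.80×10⁹ m

For an isothermal black-emitting sphere, (1−a)S·πr² = σ·4πr²·T⁴ ⇒ S = 4σT⁴/(1−a).
S = 4·5.67×10⁻⁸·(731)⁴/0.610 = 1.062×10⁵ W/m².
Flux falls as S = L/(4πd²), so d = √(L/(4πS)) = √(4.33×10²⁴/(4π·1.062×10⁵)).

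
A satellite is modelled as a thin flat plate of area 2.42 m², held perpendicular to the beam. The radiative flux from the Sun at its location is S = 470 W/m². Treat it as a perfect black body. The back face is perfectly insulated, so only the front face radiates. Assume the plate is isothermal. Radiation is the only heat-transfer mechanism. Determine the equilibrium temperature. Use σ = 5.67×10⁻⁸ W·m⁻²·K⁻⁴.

T ≈ 302 K

At equilibrium, absorbed power = emitted power.
Absorbing cross-section = A = 2.420 m²; emitting surface = A = 2.420 m² (ratio 1).
S·A_cross = εσ·A_surf·T⁴  ⇒  T⁴ = S/(1σ).
T⁴ = 1.00·470/(1·5.67×10⁻⁸) = 8.289×10⁹ K⁴.
T = (8.289×10⁹)^(1/4).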